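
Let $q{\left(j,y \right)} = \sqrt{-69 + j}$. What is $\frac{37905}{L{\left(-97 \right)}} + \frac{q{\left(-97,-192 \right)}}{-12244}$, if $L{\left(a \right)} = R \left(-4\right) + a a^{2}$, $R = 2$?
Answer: $- \frac{1805}{43461} - \frac{i \sqrt{166}}{12244} \approx -0.041532 - 0.0010523 i$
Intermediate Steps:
$L{\left(a \right)} = -8 + a^{3}$ ($L{\left(a \right)} = 2 \left(-4\right) + a a^{2} = -8 + a^{3}$)
$\frac{37905}{L{\left(-97 \right)}} + \frac{q{\left(-97,-192 \right)}}{-12244} = \frac{37905}{-8 + \left(-97\right)^{3}} + \frac{\sqrt{-69 - 97}}{-12244} = \frac{37905}{-8 - 912673} + \sqrt{-166} \left(- \frac{1}{12244}\right) = \frac{37905}{-912681} + i \sqrt{166} \left(- \frac{1}{12244}\right) = 37905 \left(- \frac{1}{912681}\right) - \frac{i \sqrt{166}}{12244} = - \frac{1805}{43461} - \frac{i \sqrt{166}}{12244}$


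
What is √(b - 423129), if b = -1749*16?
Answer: I*√451113 ≈ 671.65*I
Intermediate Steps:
b = -27984
√(b - 423129) = √(-27984 - 423129) = √(-451113) = I*√451113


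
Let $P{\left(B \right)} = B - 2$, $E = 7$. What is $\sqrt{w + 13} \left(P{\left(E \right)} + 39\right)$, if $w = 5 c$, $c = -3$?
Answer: $44 i \sqrt{2} \approx 62.225 i$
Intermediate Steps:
$w = -15$ ($w = 5 \left(-3\right) = -15$)
$P{\left(B \right)} = -2 + B$ ($P{\left(B \right)} = B - 2 = -2 + B$)
$\sqrt{w + 13} \left(P{\left(E \right)} + 39\right) = \sqrt{-15 + 13} \left(\left(-2 + 7\right) + 39\right) = \sqrt{-2} \left(5 + 39\right) = i \sqrt{2} \cdot 44 = 44 i \sqrt{2}$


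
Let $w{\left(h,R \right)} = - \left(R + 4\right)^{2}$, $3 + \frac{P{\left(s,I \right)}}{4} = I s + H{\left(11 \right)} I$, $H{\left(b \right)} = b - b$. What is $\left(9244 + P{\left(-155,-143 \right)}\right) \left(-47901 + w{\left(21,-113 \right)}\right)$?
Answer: $-5852179544$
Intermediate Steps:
$H{\left(b \right)} = 0$
$P{\left(s,I \right)} = -12 + 4 I s$ ($P{\left(s,I \right)} = -12 + 4 \left(I s + 0 I\right) = -12 + 4 \left(I s + 0\right) = -12 + 4 I s$)
$w{\left(h,R \right)} = - \left(4 + R\right)^{2}$
$\left(9244 + P{\left(-155,-143 \right)}\right) \left(-47901 + w{\left(21,-113 \right)}\right) = \left(9244 - \left(12 + 572 \left(-155\right)\right)\right) \left(-47901 - \left(4 - 113\right)^{2}\right) = \left(9244 + \left(-12 + 88660\right)\right) \left(-47901 - \left(-109\right)^{2}\right) = \left(9244 + 88648\right) \left(-47901 - 11881\right) = 97892 \left(-47901 - 11881\right) = 97892 \left(-59782\right) = -5852179544$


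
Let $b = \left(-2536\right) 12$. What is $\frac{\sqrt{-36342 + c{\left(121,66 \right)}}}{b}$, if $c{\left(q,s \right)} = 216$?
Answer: $- \frac{3 i \sqrt{446}}{10144} \approx - 0.0062457 i$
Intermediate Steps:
$b = -30432$
$\frac{\sqrt{-36342 + c{\left(121,66 \right)}}}{b} = \frac{\sqrt{-36342 + 216}}{-30432} = \sqrt{-36126} \left(- \frac{1}{30432}\right) = 9 i \sqrt{446} \left(- \frac{1}{30432}\right) = - \frac{3 i \sqrt{446}}{10144}$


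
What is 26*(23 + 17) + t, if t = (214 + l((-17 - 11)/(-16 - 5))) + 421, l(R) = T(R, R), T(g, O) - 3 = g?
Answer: 5038/3 ≈ 1679.3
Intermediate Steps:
T(g, O) = 3 + g
l(R) = 3 + R
t = 1918/3 (t = (214 + (3 + (-17 - 11)/(-16 - 5))) + 421 = (214 + (3 - 28/(-21))) + 421 = (214 + (3 - 28*(-1/21))) + 421 = (214 + (3 + 4/3)) + 421 = (214 + 13/3) + 421 = 655/3 + 421 = 1918/3 ≈ 639.33)
26*(23 + 17) + t = 26*(23 + 17) + 1918/3 = 26*40 + 1918/3 = 1040 + 1918/3 = 5038/3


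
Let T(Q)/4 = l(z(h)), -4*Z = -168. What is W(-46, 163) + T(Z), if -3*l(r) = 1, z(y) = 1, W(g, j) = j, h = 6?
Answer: 485/3 ≈ 161.67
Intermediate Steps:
Z = 42 (Z = -¼*(-168) = 42)
l(r) = -⅓ (l(r) = -⅓*1 = -⅓)
T(Q) = -4/3 (T(Q) = 4*(-⅓) = -4/3)
W(-46, 163) + T(Z) = 163 - 4/3 = 485/3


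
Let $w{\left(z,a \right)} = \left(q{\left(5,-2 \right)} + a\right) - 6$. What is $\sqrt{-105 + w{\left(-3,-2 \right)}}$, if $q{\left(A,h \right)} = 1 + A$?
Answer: $i \sqrt{107} \approx 10.344 i$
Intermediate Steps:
$w{\left(z,a \right)} = a$ ($w{\left(z,a \right)} = \left(\left(1 + 5\right) + a\right) - 6 = \left(6 + a\right) - 6 = a$)
$\sqrt{-105 + w{\left(-3,-2 \right)}} = \sqrt{-105 - 2} = \sqrt{-107} = i \sqrt{107}$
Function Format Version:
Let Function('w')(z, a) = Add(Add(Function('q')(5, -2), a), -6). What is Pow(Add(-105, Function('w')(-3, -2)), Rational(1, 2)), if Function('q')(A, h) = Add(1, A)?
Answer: Mul(I, Pow(107, Rational(1, 2))) ≈ Mul(10.344, I)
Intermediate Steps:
Function('w')(z, a) = a (Function('w')(z, a) = Add(Add(Add(1, 5), a), -6) = Add(Add(6, a), -6) = a)
Pow(Add(-105, Function('w')(-3, -2)), Rational(1, 2)) = Pow(Add(-105, -2), Rational(1, 2)) = Pow(-107, Rational(1, 2)) = Mul(I, Pow(107, Rational(1, 2)))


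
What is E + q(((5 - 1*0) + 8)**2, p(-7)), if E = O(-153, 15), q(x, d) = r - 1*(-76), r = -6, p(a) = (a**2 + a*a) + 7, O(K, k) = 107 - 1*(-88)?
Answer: 265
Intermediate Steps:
O(K, k) = 195 (O(K, k) = 107 + 88 = 195)
p(a) = 7 + 2*a**2 (p(a) = (a**2 + a**2) + 7 = 2*a**2 + 7 = 7 + 2*a**2)
q(x, d) = 70 (q(x, d) = -6 - 1*(-76) = -6 + 76 = 70)
E = 195
E + q(((5 - 1*0) + 8)**2, p(-7)) = 195 + 70 = 265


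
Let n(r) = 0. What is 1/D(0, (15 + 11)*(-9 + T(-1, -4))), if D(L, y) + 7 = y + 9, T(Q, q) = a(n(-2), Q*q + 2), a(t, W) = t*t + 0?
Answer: -1/232 ≈ -0.0043103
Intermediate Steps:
a(t, W) = t² (a(t, W) = t² + 0 = t²)
T(Q, q) = 0 (T(Q, q) = 0² = 0)
D(L, y) = 2 + y (D(L, y) = -7 + (y + 9) = -7 + (9 + y) = 2 + y)
1/D(0, (15 + 11)*(-9 + T(-1, -4))) = 1/(2 + (15 + 11)*(-9 + 0)) = 1/(2 + 26*(-9)) = 1/(2 - 234) = 1/(-232) = -1/232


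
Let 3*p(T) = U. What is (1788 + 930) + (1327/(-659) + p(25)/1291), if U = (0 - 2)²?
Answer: 6932033591/2552307 ≈ 2716.0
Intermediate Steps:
U = 4 (U = (-2)² = 4)
p(T) = 4/3 (p(T) = (⅓)*4 = 4/3)
(1788 + 930) + (1327/(-659) + p(25)/1291) = (1788 + 930) + (1327/(-659) + (4/3)/1291) = 2718 + (1327*(-1/659) + (4/3)*(1/1291)) = 2718 + (-1327/659 + 4/3873) = 2718 - 5136835/2552307 = 6932033591/2552307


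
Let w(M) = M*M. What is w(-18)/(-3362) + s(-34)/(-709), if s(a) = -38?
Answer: -50980/1191829 ≈ -0.042775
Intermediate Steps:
w(M) = M²
w(-18)/(-3362) + s(-34)/(-709) = (-18)²/(-3362) - 38/(-709) = 324*(-1/3362) - 38*(-1/709) = -162/1681 + 38/709 = -50980/1191829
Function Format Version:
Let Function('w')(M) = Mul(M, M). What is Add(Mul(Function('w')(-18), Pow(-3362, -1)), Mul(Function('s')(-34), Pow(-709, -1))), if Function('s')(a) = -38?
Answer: Rational(-50980, 1191829) ≈ -0.042775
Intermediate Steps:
Function('w')(M) = Pow(M, 2)
Add(Mul(Function('w')(-18), Pow(-3362, -1)), Mul(Function('s')(-34), Pow(-709, -1))) = Add(Mul(Pow(-18, 2), Pow(-3362, -1)), Mul(-38, Pow(-709, -1))) = Add(Mul(324, Rational(-1, 3362)), Mul(-38, Rational(-1, 709))) = Add(Rational(-162, 1681), Rational(38, 709)) = Rational(-50980, 1191829)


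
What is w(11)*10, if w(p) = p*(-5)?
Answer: -550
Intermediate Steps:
w(p) = -5*p
w(11)*10 = -5*11*10 = -55*10 = -550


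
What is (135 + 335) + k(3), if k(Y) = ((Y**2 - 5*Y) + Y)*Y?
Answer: 461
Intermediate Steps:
k(Y) = Y*(Y**2 - 4*Y) (k(Y) = (Y**2 - 4*Y)*Y = Y*(Y**2 - 4*Y))
(135 + 335) + k(3) = (135 + 335) + 3**2*(-4 + 3) = 470 + 9*(-1) = 470 - 9 = 461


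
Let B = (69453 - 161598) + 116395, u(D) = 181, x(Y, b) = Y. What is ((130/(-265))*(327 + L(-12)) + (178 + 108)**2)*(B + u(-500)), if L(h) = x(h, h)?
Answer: 105712888138/53 ≈ 1.9946e+9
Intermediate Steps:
L(h) = h
B = 24250 (B = -92145 + 116395 = 24250)
((130/(-265))*(327 + L(-12)) + (178 + 108)**2)*(B + u(-500)) = ((130/(-265))*(327 - 12) + (178 + 108)**2)*(24250 + 181) = ((130*(-1/265))*315 + 286**2)*24431 = (-26/53*315 + 81796)*24431 = (-8190/53 + 81796)*24431 = (4326998/53)*24431 = 105712888138/53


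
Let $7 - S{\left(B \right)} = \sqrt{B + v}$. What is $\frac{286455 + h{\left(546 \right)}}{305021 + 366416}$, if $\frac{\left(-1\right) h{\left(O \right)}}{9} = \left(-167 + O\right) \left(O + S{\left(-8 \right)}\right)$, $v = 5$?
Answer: $- \frac{1599828}{671437} + \frac{3411 i \sqrt{3}}{671437} \approx -2.3827 + 0.0087991 i$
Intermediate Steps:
$S{\left(B \right)} = 7 - \sqrt{5 + B}$ ($S{\left(B \right)} = 7 - \sqrt{B + 5} = 7 - \sqrt{5 + B}$)
$h{\left(O \right)} = - 9 \left(-167 + O\right) \left(7 + O - i \sqrt{3}\right)$ ($h{\left(O \right)} = - 9 \left(-167 + O\right) \left(O + \left(7 - \sqrt{5 - 8}\right)\right) = - 9 \left(-167 + O\right) \left(O + \left(7 - \sqrt{-3}\right)\right) = - 9 \left(-167 + O\right) \left(O + \left(7 - i \sqrt{3}\right)\right) = - 9 \left(-167 + O\right) \left(7 + O - i \sqrt{3}\right)$)
$\frac{286455 + h{\left(546 \right)}}{305021 + 366416} = \frac{286455 + \left(10521 - 9 \cdot 546^{2} + 1440 \cdot 546 - 1503 i \sqrt{3} + 9 i 546 \sqrt{3}\right)}{305021 + 366416} = \frac{286455 + \left(10521 - 2683044 + 786240 - 1503 i \sqrt{3} + 4914 i \sqrt{3}\right)}{671437} = \left(286455 + \left(10521 - 2683044 + 786240 - 1503 i \sqrt{3} + 4914 i \sqrt{3}\right)\right) \frac{1}{671437} = \left(286455 - \left(1886283 - 3411 i \sqrt{3}\right)\right) \frac{1}{671437} = \left(-1599828 + 3411 i \sqrt{3}\right) \frac{1}{671437} = - \frac{1599828}{671437} + \frac{3411 i \sqrt{3}}{671437}$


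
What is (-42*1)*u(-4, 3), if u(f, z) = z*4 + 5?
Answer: -714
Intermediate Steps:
u(f, z) = 5 + 4*z (u(f, z) = 4*z + 5 = 5 + 4*z)
(-42*1)*u(-4, 3) = (-42*1)*(5 + 4*3) = -42*(5 + 12) = -42*17 = -714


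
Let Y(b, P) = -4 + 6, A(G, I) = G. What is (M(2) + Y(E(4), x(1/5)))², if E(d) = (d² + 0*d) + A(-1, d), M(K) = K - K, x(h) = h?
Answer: 4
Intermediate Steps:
M(K) = 0
E(d) = -1 + d² (E(d) = (d² + 0*d) - 1 = (d² + 0) - 1 = d² - 1 = -1 + d²)
Y(b, P) = 2
(M(2) + Y(E(4), x(1/5)))² = (0 + 2)² = 2² = 4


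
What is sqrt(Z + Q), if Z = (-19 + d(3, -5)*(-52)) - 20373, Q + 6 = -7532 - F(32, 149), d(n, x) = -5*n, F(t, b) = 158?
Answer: 2*I*sqrt(6827) ≈ 165.25*I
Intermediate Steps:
Q = -7696 (Q = -6 + (-7532 - 1*158) = -6 + (-7532 - 158) = -6 - 7690 = -7696)
Z = -19612 (Z = (-19 - 5*3*(-52)) - 20373 = (-19 - 15*(-52)) - 20373 = (-19 + 780) - 20373 = 761 - 20373 = -19612)
sqrt(Z + Q) = sqrt(-19612 - 7696) = sqrt(-27308) = 2*I*sqrt(6827)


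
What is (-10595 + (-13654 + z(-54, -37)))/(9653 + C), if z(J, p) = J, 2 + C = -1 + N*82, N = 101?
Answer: -24303/17932 ≈ -1.3553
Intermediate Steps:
C = 8279 (C = -2 + (-1 + 101*82) = -2 + (-1 + 8282) = -2 + 8281 = 8279)
(-10595 + (-13654 + z(-54, -37)))/(9653 + C) = (-10595 + (-13654 - 54))/(9653 + 8279) = (-10595 - 13708)/17932 = -24303*1/17932 = -24303/17932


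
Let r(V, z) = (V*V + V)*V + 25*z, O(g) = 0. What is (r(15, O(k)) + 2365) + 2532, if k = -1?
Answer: 8497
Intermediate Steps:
r(V, z) = 25*z + V*(V + V²) (r(V, z) = (V² + V)*V + 25*z = (V + V²)*V + 25*z = V*(V + V²) + 25*z = 25*z + V*(V + V²))
(r(15, O(k)) + 2365) + 2532 = ((15² + 15³ + 25*0) + 2365) + 2532 = ((225 + 3375 + 0) + 2365) + 2532 = (3600 + 2365) + 2532 = 5965 + 2532 = 8497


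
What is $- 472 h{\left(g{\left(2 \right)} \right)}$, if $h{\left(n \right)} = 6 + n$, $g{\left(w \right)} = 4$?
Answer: $-4720$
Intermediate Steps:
$- 472 h{\left(g{\left(2 \right)} \right)} = - 472 \left(6 + 4\right) = \left(-472\right) 10 = -4720$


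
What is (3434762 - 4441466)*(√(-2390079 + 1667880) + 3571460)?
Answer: -3595403067840 - 1006704*I*√722199 ≈ -3.5954e+12 - 8.5552e+8*I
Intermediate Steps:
(3434762 - 4441466)*(√(-2390079 + 1667880) + 3571460) = -1006704*(√(-722199) + 3571460) = -1006704*(I*√722199 + 3571460) = -1006704*(3571460 + I*√722199) = -3595403067840 - 1006704*I*√722199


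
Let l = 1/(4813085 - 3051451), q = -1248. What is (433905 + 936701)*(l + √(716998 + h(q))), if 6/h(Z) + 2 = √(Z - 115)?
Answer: 685303/880817 + 1370606*√2*√((716995 - 358499*I*√1363)/(2 - I*√1363)) ≈ 1.1606e+9 - 131.15*I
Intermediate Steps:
h(Z) = 6/(-2 + √(-115 + Z)) (h(Z) = 6/(-2 + √(Z - 115)) = 6/(-2 + √(-115 + Z)))
l = 1/1761634 ≈ 5.6765e-7
(433905 + 936701)*(l + √(716998 + h(q))) = (433905 + 936701)*(1/1761634 + √(716998 + 6/(-2 + √(-115 - 1248)))) = 1370606*(1/1761634 + √(716998 + 6/(-2 + √(-1363)))) = 1370606*(1/1761634 + √(716998 + 6/(-2 + I*√1363))) = 685303/880817 + 1370606*√(716998 + 6/(-2 + I*√1363))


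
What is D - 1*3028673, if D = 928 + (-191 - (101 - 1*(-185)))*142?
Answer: -3095479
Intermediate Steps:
D = -66806 (D = 928 + (-191 - (101 + 185))*142 = 928 + (-191 - 1*286)*142 = 928 + (-191 - 286)*142 = 928 - 477*142 = 928 - 67734 = -66806)
D - 1*3028673 = -66806 - 1*3028673 = -66806 - 3028673 = -3095479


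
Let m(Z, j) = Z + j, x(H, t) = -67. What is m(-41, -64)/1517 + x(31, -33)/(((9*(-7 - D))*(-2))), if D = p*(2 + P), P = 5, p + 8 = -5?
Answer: -57121/2293704 ≈ -0.024903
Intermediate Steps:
p = -13 (p = -8 - 5 = -13)
D = -91 (D = -13*(2 + 5) = -13*7 = -91)
m(-41, -64)/1517 + x(31, -33)/(((9*(-7 - D))*(-2))) = (-41 - 64)/1517 - 67*(-1/(18*(-7 - 1*(-91)))) = -105*1/1517 - 67*(-1/(18*(-7 + 91))) = -105/1517 - 67/((9*84)*(-2)) = -105/1517 - 67/(756*(-2)) = -105/1517 - 67/(-1512) = -105/1517 - 67*(-1/1512) = -105/1517 + 67/1512 = -57121/2293704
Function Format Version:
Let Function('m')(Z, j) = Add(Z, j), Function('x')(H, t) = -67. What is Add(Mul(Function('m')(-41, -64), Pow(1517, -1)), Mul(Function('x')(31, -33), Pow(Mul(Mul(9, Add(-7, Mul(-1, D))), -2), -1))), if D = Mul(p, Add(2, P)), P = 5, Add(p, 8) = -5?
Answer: Rational(-57121, 2293704) ≈ -0.024903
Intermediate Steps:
p = -13 (p = Add(-8, -5) = -13)
D = -91 (D = Mul(-13, Add(2, 5)) = Mul(-13, 7) = -91)
Add(Mul(Function('m')(-41, -64), Pow(1517, -1)), Mul(Function('x')(31, -33), Pow(Mul(Mul(9, Add(-7, Mul(-1, D))), -2), -1))) = Add(Mul(Add(-41, -64), Pow(1517, -1)), Mul(-67, Pow(Mul(Mul(9, Add(-7, Mul(-1, -91))), -2), -1))) = Add(Mul(-105, Rational(1, 1517)), Mul(-67, Pow(Mul(Mul(9, Add(-7, 91)), -2), -1))) = Add(Rational(-105, 1517), Mul(-67, Pow(Mul(Mul(9, 84), -2), -1))) = Add(Rational(-105, 1517), Mul(-67, Pow(Mul(756, -2), -1))) = Add(Rational(-105, 1517), Mul(-67, Pow(-1512, -1))) = Add(Rational(-105, 1517), Mul(-67, Rational(-1, 1512))) = Add(Rational(-105, 1517), Rational(67, 1512)) = Rational(-57121, 2293704)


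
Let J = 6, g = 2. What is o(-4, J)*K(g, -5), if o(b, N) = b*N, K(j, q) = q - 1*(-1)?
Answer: 96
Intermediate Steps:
K(j, q) = 1 + q (K(j, q) = q + 1 = 1 + q)
o(b, N) = N*b
o(-4, J)*K(g, -5) = (6*(-4))*(1 - 5) = -24*(-4) = 96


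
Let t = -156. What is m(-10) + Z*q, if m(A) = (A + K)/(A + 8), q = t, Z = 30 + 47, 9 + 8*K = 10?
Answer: -192113/16 ≈ -12007.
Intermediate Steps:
K = 1/8 (K = -9/8 + (1/8)*10 = -9/8 + 5/4 = 1/8 ≈ 0.12500)
Z = 77
q = -156
m(A) = (1/8 + A)/(8 + A) (m(A) = (A + 1/8)/(A + 8) = (1/8 + A)/(8 + A))
m(-10) + Z*q = (1/8 - 10)/(8 - 10) + 77*(-156) = -79/8/(-2) - 12012 = -1/2*(-79/8) - 12012 = 79/16 - 12012 = -192113/16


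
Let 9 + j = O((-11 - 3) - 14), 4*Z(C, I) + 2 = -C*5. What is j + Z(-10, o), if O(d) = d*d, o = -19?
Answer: 787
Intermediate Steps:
O(d) = d**2
Z(C, I) = -1/2 - 5*C/4 (Z(C, I) = -1/2 + (-C*5)/4 = -1/2 + (-5*C)/4 = -1/2 - 5*C/4)
j = 775 (j = -9 + ((-11 - 3) - 14)**2 = -9 + (-14 - 14)**2 = -9 + (-28)**2 = -9 + 784 = 775)
j + Z(-10, o) = 775 + (-1/2 - 5/4*(-10)) = 775 + (-1/2 + 25/2) = 775 + 12 = 787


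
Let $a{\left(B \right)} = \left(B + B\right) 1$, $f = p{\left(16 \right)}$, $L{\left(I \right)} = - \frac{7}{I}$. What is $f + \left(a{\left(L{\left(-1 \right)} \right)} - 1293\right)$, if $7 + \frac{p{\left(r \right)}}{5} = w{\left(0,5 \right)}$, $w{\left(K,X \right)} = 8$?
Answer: $-1274$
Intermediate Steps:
$p{\left(r \right)} = 5$ ($p{\left(r \right)} = -35 + 5 \cdot 8 = -35 + 40 = 5$)
$f = 5$
$a{\left(B \right)} = 2 B$ ($a{\left(B \right)} = 2 B 1 = 2 B$)
$f + \left(a{\left(L{\left(-1 \right)} \right)} - 1293\right) = 5 - \left(1293 - 2 \left(- \frac{7}{-1}\right)\right) = 5 - \left(1293 - 2 \left(\left(-7\right) \left(-1\right)\right)\right) = 5 + \left(2 \cdot 7 - 1293\right) = 5 + \left(14 - 1293\right) = 5 - 1279 = -1274$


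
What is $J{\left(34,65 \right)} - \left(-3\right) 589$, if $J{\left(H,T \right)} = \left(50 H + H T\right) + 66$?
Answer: $5743$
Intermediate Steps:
$J{\left(H,T \right)} = 66 + 50 H + H T$
$J{\left(34,65 \right)} - \left(-3\right) 589 = \left(66 + 50 \cdot 34 + 34 \cdot 65\right) - \left(-3\right) 589 = \left(66 + 1700 + 2210\right) - -1767 = 3976 + 1767 = 5743$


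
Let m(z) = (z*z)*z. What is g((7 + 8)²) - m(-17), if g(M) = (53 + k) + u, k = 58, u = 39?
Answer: 5063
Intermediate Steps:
m(z) = z³ (m(z) = z²*z = z³)
g(M) = 150 (g(M) = (53 + 58) + 39 = 111 + 39 = 150)
g((7 + 8)²) - m(-17) = 150 - 1*(-17)³ = 150 - 1*(-4913) = 150 + 4913 = 5063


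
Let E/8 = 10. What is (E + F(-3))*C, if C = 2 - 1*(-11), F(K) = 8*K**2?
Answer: 1976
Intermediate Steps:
C = 13 (C = 2 + 11 = 13)
E = 80 (E = 8*10 = 80)
(E + F(-3))*C = (80 + 8*(-3)**2)*13 = (80 + 8*9)*13 = (80 + 72)*13 = 152*13 = 1976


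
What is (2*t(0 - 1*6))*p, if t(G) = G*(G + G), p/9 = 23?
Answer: 29808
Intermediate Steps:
p = 207 (p = 9*23 = 207)
t(G) = 2*G² (t(G) = G*(2*G) = 2*G²)
(2*t(0 - 1*6))*p = (2*(2*(0 - 1*6)²))*207 = (2*(2*(0 - 6)²))*207 = (2*(2*(-6)²))*207 = (2*(2*36))*207 = (2*72)*207 = 144*207 = 29808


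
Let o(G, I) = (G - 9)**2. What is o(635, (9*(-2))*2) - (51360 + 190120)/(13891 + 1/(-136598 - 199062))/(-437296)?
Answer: 49938706604859630954/127434970755529 ≈ 3.9188e+5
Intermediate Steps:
o(G, I) = (-9 + G)**2
o(635, (9*(-2))*2) - (51360 + 190120)/(13891 + 1/(-136598 - 199062))/(-437296) = (-9 + 635)**2 - (51360 + 190120)/(13891 + 1/(-136598 - 199062))/(-437296) = 626**2 - 241480/(13891 + 1/(-335660))*(-1)/437296 = 391876 - 241480/(13891 - 1/335660)*(-1)/437296 = 391876 - 241480/(4662653059/335660)*(-1)/437296 = 391876 - 241480*(335660/4662653059)*(-1)/437296 = 391876 - 81055176800*(-1)/(4662653059*437296) = 391876 - 1*(-5065948550/127434970755529) = 391876 + 5065948550/127434970755529 = 49938706604859630954/127434970755529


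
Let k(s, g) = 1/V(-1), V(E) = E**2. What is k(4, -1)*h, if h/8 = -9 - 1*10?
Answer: -152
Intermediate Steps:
k(s, g) = 1 (k(s, g) = 1/((-1)**2) = 1/1 = 1)
h = -152 (h = 8*(-9 - 1*10) = 8*(-9 - 10) = 8*(-19) = -152)
k(4, -1)*h = 1*(-152) = -152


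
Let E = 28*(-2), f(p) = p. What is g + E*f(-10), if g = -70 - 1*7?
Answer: 483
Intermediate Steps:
g = -77 (g = -70 - 7 = -77)
E = -56
g + E*f(-10) = -77 - 56*(-10) = -77 + 560 = 483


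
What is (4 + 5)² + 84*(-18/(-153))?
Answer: 1545/17 ≈ 90.882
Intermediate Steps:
(4 + 5)² + 84*(-18/(-153)) = 9² + 84*(-18*(-1/153)) = 81 + 84*(2/17) = 81 + 168/17 = 1545/17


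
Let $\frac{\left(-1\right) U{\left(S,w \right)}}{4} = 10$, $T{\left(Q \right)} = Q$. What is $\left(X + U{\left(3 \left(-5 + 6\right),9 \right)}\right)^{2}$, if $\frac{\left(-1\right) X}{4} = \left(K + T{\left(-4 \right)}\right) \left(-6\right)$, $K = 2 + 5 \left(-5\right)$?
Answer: $473344$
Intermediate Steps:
$U{\left(S,w \right)} = -40$ ($U{\left(S,w \right)} = \left(-4\right) 10 = -40$)
$K = -23$ ($K = 2 - 25 = -23$)
$X = -648$ ($X = - 4 \left(-23 - 4\right) \left(-6\right) = - 4 \left(\left(-27\right) \left(-6\right)\right) = \left(-4\right) 162 = -648$)
$\left(X + U{\left(3 \left(-5 + 6\right),9 \right)}\right)^{2} = \left(-648 - 40\right)^{2} = \left(-688\right)^{2} = 473344$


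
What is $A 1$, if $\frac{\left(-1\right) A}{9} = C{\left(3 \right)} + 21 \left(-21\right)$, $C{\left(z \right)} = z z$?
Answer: $3888$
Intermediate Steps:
$C{\left(z \right)} = z^{2}$
$A = 3888$ ($A = - 9 \left(3^{2} + 21 \left(-21\right)\right) = - 9 \left(9 - 441\right) = \left(-9\right) \left(-432\right) = 3888$)
$A 1 = 3888 \cdot 1 = 3888$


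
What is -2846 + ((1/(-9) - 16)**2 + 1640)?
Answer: -76661/81 ≈ -946.43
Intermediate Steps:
-2846 + ((1/(-9) - 16)**2 + 1640) = -2846 + ((-1/9 - 16)**2 + 1640) = -2846 + ((-145/9)**2 + 1640) = -2846 + (21025/81 + 1640) = -2846 + 153865/81 = -76661/81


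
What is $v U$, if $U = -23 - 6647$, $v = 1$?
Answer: $-6670$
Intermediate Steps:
$U = -6670$ ($U = -23 - 6647 = -6670$)
$v U = 1 \left(-6670\right) = -6670$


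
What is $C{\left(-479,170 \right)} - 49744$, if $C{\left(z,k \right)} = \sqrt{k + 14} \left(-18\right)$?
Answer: $-49744 - 36 \sqrt{46} \approx -49988.0$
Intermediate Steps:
$C{\left(z,k \right)} = - 18 \sqrt{14 + k}$ ($C{\left(z,k \right)} = \sqrt{14 + k} \left(-18\right) = - 18 \sqrt{14 + k}$)
$C{\left(-479,170 \right)} - 49744 = - 18 \sqrt{14 + 170} - 49744 = - 18 \sqrt{184} - 49744 = - 18 \cdot 2 \sqrt{46} - 49744 = - 36 \sqrt{46} - 49744 = -49744 - 36 \sqrt{46}$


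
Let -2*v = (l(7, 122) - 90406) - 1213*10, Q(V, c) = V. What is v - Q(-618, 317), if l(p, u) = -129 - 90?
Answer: 103991/2 ≈ 51996.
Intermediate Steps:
l(p, u) = -219
v = 102755/2 (v = -((-219 - 90406) - 1213*10)/2 = -(-90625 - 12130)/2 = -½*(-102755) = 102755/2 ≈ 51378.)
v - Q(-618, 317) = 102755/2 - 1*(-618) = 102755/2 + 618 = 103991/2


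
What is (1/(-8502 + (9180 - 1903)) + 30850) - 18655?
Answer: 14938874/1225 ≈ 12195.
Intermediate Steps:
(1/(-8502 + (9180 - 1903)) + 30850) - 18655 = (1/(-8502 + 7277) + 30850) - 18655 = (1/(-1225) + 30850) - 18655 = (-1/1225 + 30850) - 18655 = 37791249/1225 - 18655 = 14938874/1225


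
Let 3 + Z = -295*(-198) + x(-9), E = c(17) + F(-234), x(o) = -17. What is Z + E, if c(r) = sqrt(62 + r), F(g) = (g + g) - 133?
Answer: 57789 + sqrt(79) ≈ 57798.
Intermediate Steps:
F(g) = -133 + 2*g (F(g) = 2*g - 133 = -133 + 2*g)
E = -601 + sqrt(79) (E = sqrt(62 + 17) + (-133 + 2*(-234)) = sqrt(79) + (-133 - 468) = sqrt(79) - 601 = -601 + sqrt(79) ≈ -592.11)
Z = 58390 (Z = -3 + (-295*(-198) - 17) = -3 + (58410 - 17) = -3 + 58393 = 58390)
Z + E = 58390 + (-601 + sqrt(79)) = 57789 + sqrt(79)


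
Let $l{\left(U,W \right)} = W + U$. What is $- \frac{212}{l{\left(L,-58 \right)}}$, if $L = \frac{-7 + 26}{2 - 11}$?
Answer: $\frac{1908}{541} \approx 3.5268$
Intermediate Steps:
$L = - \frac{19}{9}$ ($L = \frac{19}{-9} = 19 \left(- \frac{1}{9}\right) = - \frac{19}{9} \approx -2.1111$)
$l{\left(U,W \right)} = U + W$
$- \frac{212}{l{\left(L,-58 \right)}} = - \frac{212}{- \frac{19}{9} - 58} = - \frac{212}{- \frac{541}{9}} = \left(-212\right) \left(- \frac{9}{541}\right) = \frac{1908}{541}$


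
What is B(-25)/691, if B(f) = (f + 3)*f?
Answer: 550/691 ≈ 0.79595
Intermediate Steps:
B(f) = f*(3 + f) (B(f) = (3 + f)*f = f*(3 + f))
B(-25)/691 = -25*(3 - 25)/691 = -25*(-22)*(1/691) = 550*(1/691) = 550/691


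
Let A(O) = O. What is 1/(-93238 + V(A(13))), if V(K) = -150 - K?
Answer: -1/93401 ≈ -1.0707e-5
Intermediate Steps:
1/(-93238 + V(A(13))) = 1/(-93238 + (-150 - 1*13)) = 1/(-93238 + (-150 - 13)) = 1/(-93238 - 163) = 1/(-93401) = -1/93401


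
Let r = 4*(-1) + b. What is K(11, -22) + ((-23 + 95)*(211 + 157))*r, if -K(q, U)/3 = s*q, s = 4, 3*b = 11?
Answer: -8964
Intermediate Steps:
b = 11/3 (b = (⅓)*11 = 11/3 ≈ 3.6667)
K(q, U) = -12*q
r = -⅓ (r = 4*(-1) + 11/3 = -4 + 11/3 = -⅓ ≈ -0.33333)
K(11, -22) + ((-23 + 95)*(211 + 157))*r = -12*11 + ((-23 + 95)*(211 + 157))*(-⅓) = -132 + (72*368)*(-⅓) = -132 + 26496*(-⅓) = -132 - 8832 = -8964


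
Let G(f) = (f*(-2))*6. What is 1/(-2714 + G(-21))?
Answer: -1/2462 ≈ -0.00040617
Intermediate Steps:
G(f) = -12*f (G(f) = -2*f*6 = -12*f)
1/(-2714 + G(-21)) = 1/(-2714 - 12*(-21)) = 1/(-2714 + 252) = 1/(-2462) = -1/2462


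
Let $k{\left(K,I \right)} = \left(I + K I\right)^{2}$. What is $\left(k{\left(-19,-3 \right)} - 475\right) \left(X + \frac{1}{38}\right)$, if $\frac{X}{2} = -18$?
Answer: $- \frac{3336847}{38} \approx -87812.0$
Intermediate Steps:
$X = -36$ ($X = 2 \left(-18\right) = -36$)
$k{\left(K,I \right)} = \left(I + I K\right)^{2}$
$\left(k{\left(-19,-3 \right)} - 475\right) \left(X + \frac{1}{38}\right) = \left(\left(-3\right)^{2} \left(1 - 19\right)^{2} - 475\right) \left(-36 + \frac{1}{38}\right) = \left(9 \left(-18\right)^{2} - 475\right) \left(-36 + \frac{1}{38}\right) = \left(9 \cdot 324 - 475\right) \left(- \frac{1367}{38}\right) = \left(2916 - 475\right) \left(- \frac{1367}{38}\right) = 2441 \left(- \frac{1367}{38}\right) = - \frac{3336847}{38}$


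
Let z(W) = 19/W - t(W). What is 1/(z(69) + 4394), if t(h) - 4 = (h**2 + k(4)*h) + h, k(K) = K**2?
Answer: -69/106517 ≈ -0.00064778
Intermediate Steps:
t(h) = 4 + h**2 + 17*h (t(h) = 4 + ((h**2 + 4**2*h) + h) = 4 + ((h**2 + 16*h) + h) = 4 + (h**2 + 17*h) = 4 + h**2 + 17*h)
z(W) = -4 - W**2 - 17*W + 19/W (z(W) = 19/W - (4 + W**2 + 17*W) = 19/W + (-4 - W**2 - 17*W) = -4 - W**2 - 17*W + 19/W)
1/(z(69) + 4394) = 1/((-4 - 1*69**2 - 17*69 + 19/69) + 4394) = 1/((-4 - 1*4761 - 1173 + 19*(1/69)) + 4394) = 1/((-4 - 4761 - 1173 + 19/69) + 4394) = 1/(-409703/69 + 4394) = 1/(-106517/69) = -69/106517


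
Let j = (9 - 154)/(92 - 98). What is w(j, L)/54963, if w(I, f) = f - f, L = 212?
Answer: 0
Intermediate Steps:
j = 145/6 (j = -145/(-6) = -145*(-⅙) = 145/6 ≈ 24.167)
w(I, f) = 0
w(j, L)/54963 = 0/54963 = 0*(1/54963) = 0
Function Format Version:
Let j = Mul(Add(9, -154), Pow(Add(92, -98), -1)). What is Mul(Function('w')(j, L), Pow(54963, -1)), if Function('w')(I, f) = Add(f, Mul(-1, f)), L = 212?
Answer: 0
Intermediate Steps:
j = Rational(145, 6) (j = Mul(-145, Pow(-6, -1)) = Mul(-145, Rational(-1, 6)) = Rational(145, 6) ≈ 24.167)
Function('w')(I, f) = 0
Mul(Function('w')(j, L), Pow(54963, -1)) = Mul(0, Pow(54963, -1)) = Mul(0, Rational(1, 54963)) = 0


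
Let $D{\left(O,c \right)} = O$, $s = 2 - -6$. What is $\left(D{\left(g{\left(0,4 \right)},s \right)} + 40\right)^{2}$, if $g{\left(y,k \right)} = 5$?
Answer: $2025$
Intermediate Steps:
$s = 8$ ($s = 2 + 6 = 8$)
$\left(D{\left(g{\left(0,4 \right)},s \right)} + 40\right)^{2} = \left(5 + 40\right)^{2} = 45^{2} = 2025$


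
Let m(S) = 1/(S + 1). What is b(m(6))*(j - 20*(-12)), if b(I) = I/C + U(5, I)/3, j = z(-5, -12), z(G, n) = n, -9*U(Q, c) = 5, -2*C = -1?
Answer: 1444/63 ≈ 22.921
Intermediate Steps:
C = 1/2 (C = -1/2*(-1) = 1/2 ≈ 0.50000)
U(Q, c) = -5/9 (U(Q, c) = -1/9*5 = -5/9)
m(S) = 1/(1 + S)
j = -12
b(I) = -5/27 + 2*I (b(I) = I/(1/2) - 5/9/3 = I*2 - 5/9*1/3 = 2*I - 5/27 = -5/27 + 2*I)
b(m(6))*(j - 20*(-12)) = (-5/27 + 2/(1 + 6))*(-12 - 20*(-12)) = (-5/27 + 2/7)*(-12 + 240) = (-5/27 + 2*(1/7))*228 = (-5/27 + 2/7)*228 = (19/189)*228 = 1444/63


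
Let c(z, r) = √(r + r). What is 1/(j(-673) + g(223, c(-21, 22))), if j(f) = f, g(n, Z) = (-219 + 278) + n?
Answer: -1/391 ≈ -0.0025575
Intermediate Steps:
c(z, r) = √2*√r (c(z, r) = √(2*r) = √2*√r)
g(n, Z) = 59 + n
1/(j(-673) + g(223, c(-21, 22))) = 1/(-673 + (59 + 223)) = 1/(-673 + 282) = 1/(-391) = -1/391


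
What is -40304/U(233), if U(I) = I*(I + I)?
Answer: -20152/54289 ≈ -0.37120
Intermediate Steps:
U(I) = 2*I² (U(I) = I*(2*I) = 2*I²)
-40304/U(233) = -40304/(2*233²) = -40304/(2*54289) = -40304/108578 = -40304*1/108578 = -20152/54289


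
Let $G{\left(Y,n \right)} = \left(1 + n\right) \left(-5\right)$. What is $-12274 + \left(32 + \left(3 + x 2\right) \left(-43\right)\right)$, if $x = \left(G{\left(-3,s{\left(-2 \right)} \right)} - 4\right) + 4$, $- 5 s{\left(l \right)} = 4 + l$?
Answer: $-12113$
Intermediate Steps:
$s{\left(l \right)} = - \frac{4}{5} - \frac{l}{5}$ ($s{\left(l \right)} = - \frac{4 + l}{5} = - \frac{4}{5} - \frac{l}{5}$)
$G{\left(Y,n \right)} = -5 - 5 n$
$x = -3$ ($x = \left(\left(-5 - 5 \left(- \frac{4}{5} - - \frac{2}{5}\right)\right) - 4\right) + 4 = \left(\left(-5 - 5 \left(- \frac{4}{5} + \frac{2}{5}\right)\right) - 4\right) + 4 = \left(\left(-5 - -2\right) - 4\right) + 4 = \left(\left(-5 + 2\right) - 4\right) + 4 = \left(-3 - 4\right) + 4 = -7 + 4 = -3$)
$-12274 + \left(32 + \left(3 + x 2\right) \left(-43\right)\right) = -12274 + \left(32 + \left(3 - 6\right) \left(-43\right)\right) = -12274 + \left(32 - -129\right) = -12274 + \left(32 + 129\right) = -12274 + 161 = -12113$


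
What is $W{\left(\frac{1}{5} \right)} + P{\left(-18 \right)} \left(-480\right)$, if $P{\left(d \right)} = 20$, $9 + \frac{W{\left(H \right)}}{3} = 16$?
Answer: $-9579$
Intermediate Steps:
$W{\left(H \right)} = 21$ ($W{\left(H \right)} = -27 + 3 \cdot 16 = -27 + 48 = 21$)
$W{\left(\frac{1}{5} \right)} + P{\left(-18 \right)} \left(-480\right) = 21 + 20 \left(-480\right) = 21 - 9600 = -9579$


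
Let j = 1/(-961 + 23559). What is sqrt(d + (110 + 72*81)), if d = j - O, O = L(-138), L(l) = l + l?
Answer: sqrt(3175343620270)/22598 ≈ 78.854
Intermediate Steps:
L(l) = 2*l
O = -276 (O = 2*(-138) = -276)
j = 1/22598 ≈ 4.4252e-5
d = 6237049/22598 (d = 1/22598 - 1*(-276) = 1/22598 + 276 = 6237049/22598 ≈ 276.00)
sqrt(d + (110 + 72*81)) = sqrt(6237049/22598 + (110 + 72*81)) = sqrt(6237049/22598 + (110 + 5832)) = sqrt(6237049/22598 + 5942) = sqrt(140514365/22598) = sqrt(3175343620270)/22598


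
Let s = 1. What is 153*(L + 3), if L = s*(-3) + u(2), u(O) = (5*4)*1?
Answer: 3060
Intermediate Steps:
u(O) = 20 (u(O) = 20*1 = 20)
L = 17 (L = 1*(-3) + 20 = -3 + 20 = 17)
153*(L + 3) = 153*(17 + 3) = 153*20 = 3060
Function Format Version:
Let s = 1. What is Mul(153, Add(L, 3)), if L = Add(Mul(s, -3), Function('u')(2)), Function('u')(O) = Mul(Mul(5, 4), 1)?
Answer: 3060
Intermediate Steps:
Function('u')(O) = 20 (Function('u')(O) = Mul(20, 1) = 20)
L = 17 (L = Add(Mul(1, -3), 20) = Add(-3, 20) = 17)
Mul(153, Add(L, 3)) = Mul(153, Add(17, 3)) = Mul(153, 20) = 3060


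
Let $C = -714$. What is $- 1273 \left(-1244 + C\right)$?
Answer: $2492534$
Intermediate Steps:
$- 1273 \left(-1244 + C\right) = - 1273 \left(-1244 - 714\right) = \left(-1273\right) \left(-1958\right) = 2492534$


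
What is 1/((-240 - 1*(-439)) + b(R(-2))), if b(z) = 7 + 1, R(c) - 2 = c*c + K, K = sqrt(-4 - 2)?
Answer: 1/207 ≈ 0.0048309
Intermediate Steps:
K = I*sqrt(6) (K = sqrt(-6) = I*sqrt(6) ≈ 2.4495*I)
R(c) = 2 + c**2 + I*sqrt(6) (R(c) = 2 + (c*c + I*sqrt(6)) = 2 + (c**2 + I*sqrt(6)) = 2 + c**2 + I*sqrt(6))
b(z) = 8
1/((-240 - 1*(-439)) + b(R(-2))) = 1/((-240 - 1*(-439)) + 8) = 1/((-240 + 439) + 8) = 1/(199 + 8) = 1/207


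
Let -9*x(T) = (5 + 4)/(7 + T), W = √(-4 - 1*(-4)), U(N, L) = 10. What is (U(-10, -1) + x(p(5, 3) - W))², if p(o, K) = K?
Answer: 9801/100 ≈ 98.010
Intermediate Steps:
W = 0 (W = √(-4 + 4) = √0 = 0)
x(T) = -1/(7 + T) (x(T) = -(5 + 4)/(9*(7 + T)) = -1/(7 + T))
(U(-10, -1) + x(p(5, 3) - W))² = (10 - 1/(7 + (3 - 1*0)))² = (10 - 1/(7 + (3 + 0)))² = (10 - 1/(7 + 3))² = (10 - 1/10)² = (10 - 1*⅒)² = (10 - ⅒)² = (99/10)² = 9801/100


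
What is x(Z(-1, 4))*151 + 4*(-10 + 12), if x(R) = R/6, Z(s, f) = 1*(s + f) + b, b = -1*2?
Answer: 199/6 ≈ 33.167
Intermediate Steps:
b = -2
Z(s, f) = -2 + f + s (Z(s, f) = 1*(s + f) - 2 = 1*(f + s) - 2 = (f + s) - 2 = -2 + f + s)
x(R) = R/6
x(Z(-1, 4))*151 + 4*(-10 + 12) = ((-2 + 4 - 1)/6)*151 + 4*(-10 + 12) = ((⅙)*1)*151 + 4*2 = (⅙)*151 + 8 = 151/6 + 8 = 199/6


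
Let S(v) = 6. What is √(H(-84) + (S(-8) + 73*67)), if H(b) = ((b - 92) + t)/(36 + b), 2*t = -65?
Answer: 3*√34854/8 ≈ 70.010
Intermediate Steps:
t = -65/2 (t = (½)*(-65) = -65/2 ≈ -32.500)
H(b) = (-249/2 + b)/(36 + b) (H(b) = ((b - 92) - 65/2)/(36 + b) = ((-92 + b) - 65/2)/(36 + b) = (-249/2 + b)/(36 + b))
√(H(-84) + (S(-8) + 73*67)) = √((-249/2 - 84)/(36 - 84) + (6 + 73*67)) = √(-417/2/(-48) + (6 + 4891)) = √(-1/48*(-417/2) + 4897) = √(139/32 + 4897) = √(156843/32) = 3*√34854/8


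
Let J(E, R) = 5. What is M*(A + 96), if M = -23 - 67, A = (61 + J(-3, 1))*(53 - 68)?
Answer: 80460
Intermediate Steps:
A = -990 (A = (61 + 5)*(53 - 68) = 66*(-15) = -990)
M = -90
M*(A + 96) = -90*(-990 + 96) = -90*(-894) = 80460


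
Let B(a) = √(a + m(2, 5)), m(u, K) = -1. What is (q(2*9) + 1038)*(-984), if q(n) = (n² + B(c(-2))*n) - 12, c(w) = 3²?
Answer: -1328400 - 35424*√2 ≈ -1.3785e+6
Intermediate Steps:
c(w) = 9
B(a) = √(-1 + a) (B(a) = √(a - 1) = √(-1 + a))
q(n) = -12 + n² + 2*n*√2 (q(n) = (n² + √(-1 + 9)*n) - 12 = (n² + √8*n) - 12 = (n² + (2*√2)*n) - 12 = (n² + 2*n*√2) - 12 = -12 + n² + 2*n*√2)
(q(2*9) + 1038)*(-984) = ((-12 + (2*9)² + 2*(2*9)*√2) + 1038)*(-984) = ((-12 + 18² + 2*18*√2) + 1038)*(-984) = ((-12 + 324 + 36*√2) + 1038)*(-984) = ((312 + 36*√2) + 1038)*(-984) = (1350 + 36*√2)*(-984) = -1328400 - 35424*√2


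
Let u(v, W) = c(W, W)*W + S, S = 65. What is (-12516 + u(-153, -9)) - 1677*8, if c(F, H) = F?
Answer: -25786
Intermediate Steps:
u(v, W) = 65 + W**2 (u(v, W) = W*W + 65 = W**2 + 65 = 65 + W**2)
(-12516 + u(-153, -9)) - 1677*8 = (-12516 + (65 + (-9)**2)) - 1677*8 = (-12516 + (65 + 81)) - 13416 = (-12516 + 146) - 13416 = -12370 - 13416 = -25786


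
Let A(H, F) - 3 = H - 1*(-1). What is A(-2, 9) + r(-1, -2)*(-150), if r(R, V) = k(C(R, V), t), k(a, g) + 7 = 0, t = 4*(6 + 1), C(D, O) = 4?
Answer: 1052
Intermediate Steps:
A(H, F) = 4 + H (A(H, F) = 3 + (H - 1*(-1)) = 3 + (H + 1) = 3 + (1 + H) = 4 + H)
t = 28 (t = 4*7 = 28)
k(a, g) = -7 (k(a, g) = -7 + 0 = -7)
r(R, V) = -7
A(-2, 9) + r(-1, -2)*(-150) = (4 - 2) - 7*(-150) = 2 + 1050 = 1052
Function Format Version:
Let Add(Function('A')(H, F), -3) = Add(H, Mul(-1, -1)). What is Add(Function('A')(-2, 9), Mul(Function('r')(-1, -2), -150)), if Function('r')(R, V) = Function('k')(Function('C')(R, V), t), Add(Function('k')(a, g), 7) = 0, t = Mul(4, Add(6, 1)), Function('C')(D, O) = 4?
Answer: 1052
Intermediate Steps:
Function('A')(H, F) = Add(4, H) (Function('A')(H, F) = Add(3, Add(H, Mul(-1, -1))) = Add(3, Add(H, 1)) = Add(3, Add(1, H)) = Add(4, H))
t = 28 (t = Mul(4, 7) = 28)
Function('k')(a, g) = -7 (Function('k')(a, g) = Add(-7, 0) = -7)
Function('r')(R, V) = -7
Add(Function('A')(-2, 9), Mul(Function('r')(-1, -2), -150)) = Add(Add(4, -2), Mul(-7, -150)) = Add(2, 1050) = 1052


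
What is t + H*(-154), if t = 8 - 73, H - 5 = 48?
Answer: -8227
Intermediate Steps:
H = 53 (H = 5 + 48 = 53)
t = -65
t + H*(-154) = -65 + 53*(-154) = -65 - 8162 = -8227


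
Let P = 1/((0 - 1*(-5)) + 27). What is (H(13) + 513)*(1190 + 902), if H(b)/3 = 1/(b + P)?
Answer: 149241188/139 ≈ 1.0737e+6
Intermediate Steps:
P = 1/32 (P = 1/((0 + 5) + 27) = 1/(5 + 27) = 1/32 ≈ 0.031250)
H(b) = 3/(1/32 + b) (H(b) = 3/(b + 1/32) = 3/(1/32 + b))
(H(13) + 513)*(1190 + 902) = (96/(1 + 32*13) + 513)*(1190 + 902) = (96/(1 + 416) + 513)*2092 = (96/417 + 513)*2092 = (96*(1/417) + 513)*2092 = (32/139 + 513)*2092 = (71339/139)*2092 = 149241188/139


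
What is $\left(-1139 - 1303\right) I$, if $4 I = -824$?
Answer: $503052$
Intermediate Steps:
$I = -206$ ($I = \frac{1}{4} \left(-824\right) = -206$)
$\left(-1139 - 1303\right) I = \left(-1139 - 1303\right) \left(-206\right) = \left(-2442\right) \left(-206\right) = 503052$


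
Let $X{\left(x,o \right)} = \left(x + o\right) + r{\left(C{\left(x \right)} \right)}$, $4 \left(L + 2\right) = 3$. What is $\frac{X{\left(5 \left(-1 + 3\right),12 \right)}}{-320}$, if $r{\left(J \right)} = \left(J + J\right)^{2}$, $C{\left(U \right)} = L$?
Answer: $- \frac{113}{1280} \approx -0.088281$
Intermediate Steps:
$L = - \frac{5}{4}$ ($L = -2 + \frac{1}{4} \cdot 3 = -2 + \frac{3}{4} = - \frac{5}{4} \approx -1.25$)
$C{\left(U \right)} = - \frac{5}{4}$
$r{\left(J \right)} = 4 J^{2}$ ($r{\left(J \right)} = \left(2 J\right)^{2} = 4 J^{2}$)
$X{\left(x,o \right)} = \frac{25}{4} + o + x$ ($X{\left(x,o \right)} = \left(x + o\right) + 4 \left(- \frac{5}{4}\right)^{2} = \left(o + x\right) + 4 \cdot \frac{25}{16} = \left(o + x\right) + \frac{25}{4} = \frac{25}{4} + o + x$)
$\frac{X{\left(5 \left(-1 + 3\right),12 \right)}}{-320} = \frac{\frac{25}{4} + 12 + 5 \left(-1 + 3\right)}{-320} = \left(\frac{25}{4} + 12 + 5 \cdot 2\right) \left(- \frac{1}{320}\right) = \left(\frac{25}{4} + 12 + 10\right) \left(- \frac{1}{320}\right) = \frac{113}{4} \left(- \frac{1}{320}\right) = - \frac{113}{1280}$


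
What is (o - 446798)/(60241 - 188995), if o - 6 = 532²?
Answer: 81884/64377 ≈ 1.2719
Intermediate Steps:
o = 283030 (o = 6 + 532² = 6 + 283024 = 283030)
(o - 446798)/(60241 - 188995) = (283030 - 446798)/(60241 - 188995) = -163768/(-128754) = -163768*(-1/128754) = 81884/64377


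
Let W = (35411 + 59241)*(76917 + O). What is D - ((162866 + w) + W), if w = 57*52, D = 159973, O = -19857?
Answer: -5400848977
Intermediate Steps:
w = 2964
W = 5400843120 (W = (35411 + 59241)*(76917 - 19857) = 94652*57060 = 5400843120)
D - ((162866 + w) + W) = 159973 - ((162866 + 2964) + 5400843120) = 159973 - (165830 + 5400843120) = 159973 - 1*5401008950 = 159973 - 5401008950 = -5400848977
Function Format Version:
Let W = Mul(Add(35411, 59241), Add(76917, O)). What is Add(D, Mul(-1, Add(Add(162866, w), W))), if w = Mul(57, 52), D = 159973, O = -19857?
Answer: -5400848977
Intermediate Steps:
w = 2964
W = 5400843120 (W = Mul(Add(35411, 59241), Add(76917, -19857)) = Mul(94652, 57060) = 5400843120)
Add(D, Mul(-1, Add(Add(162866, w), W))) = Add(159973, Mul(-1, Add(Add(162866, 2964), 5400843120))) = Add(159973, Mul(-1, Add(165830, 5400843120))) = Add(159973, Mul(-1, 5401008950)) = Add(159973, -5401008950) = -5400848977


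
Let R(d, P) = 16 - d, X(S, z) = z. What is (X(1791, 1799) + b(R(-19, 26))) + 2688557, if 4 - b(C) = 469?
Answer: 2689891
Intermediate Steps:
b(C) = -465 (b(C) = 4 - 1*469 = 4 - 469 = -465)
(X(1791, 1799) + b(R(-19, 26))) + 2688557 = (1799 - 465) + 2688557 = 1334 + 2688557 = 2689891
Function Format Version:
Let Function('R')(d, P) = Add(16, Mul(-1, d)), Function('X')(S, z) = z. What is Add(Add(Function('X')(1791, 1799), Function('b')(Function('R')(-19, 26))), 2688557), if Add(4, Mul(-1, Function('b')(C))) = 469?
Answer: 2689891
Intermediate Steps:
Function('b')(C) = -465 (Function('b')(C) = Add(4, Mul(-1, 469)) = Add(4, -469) = -465)
Add(Add(Function('X')(1791, 1799), Function('b')(Function('R')(-19, 26))), 2688557) = Add(Add(1799, -465), 2688557) = Add(1334, 2688557) = 2689891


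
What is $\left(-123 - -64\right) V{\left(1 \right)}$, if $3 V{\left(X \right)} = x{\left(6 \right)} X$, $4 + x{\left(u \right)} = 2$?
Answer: $\frac{118}{3} \approx 39.333$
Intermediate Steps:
$x{\left(u \right)} = -2$ ($x{\left(u \right)} = -4 + 2 = -2$)
$V{\left(X \right)} = - \frac{2 X}{3}$ ($V{\left(X \right)} = \frac{\left(-2\right) X}{3} = - \frac{2 X}{3}$)
$\left(-123 - -64\right) V{\left(1 \right)} = \left(-123 - -64\right) \left(\left(- \frac{2}{3}\right) 1\right) = \left(-123 + 64\right) \left(- \frac{2}{3}\right) = \left(-59\right) \left(- \frac{2}{3}\right) = \frac{118}{3}$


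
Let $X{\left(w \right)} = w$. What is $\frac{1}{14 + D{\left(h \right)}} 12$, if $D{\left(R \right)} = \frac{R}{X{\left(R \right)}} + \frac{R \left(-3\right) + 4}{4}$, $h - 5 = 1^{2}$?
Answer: $\frac{24}{23} \approx 1.0435$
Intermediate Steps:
$h = 6$ ($h = 5 + 1^{2} = 5 + 1 = 6$)
$D{\left(R \right)} = 2 - \frac{3 R}{4}$ ($D{\left(R \right)} = \frac{R}{R} + \frac{R \left(-3\right) + 4}{4} = 1 + \left(- 3 R + 4\right) \frac{1}{4} = 1 + \left(4 - 3 R\right) \frac{1}{4} = 1 - \left(-1 + \frac{3 R}{4}\right) = 2 - \frac{3 R}{4}$)
$\frac{1}{14 + D{\left(h \right)}} 12 = \frac{1}{14 + \left(2 - \frac{9}{2}\right)} 12 = \frac{1}{14 - \frac{5}{2}} \cdot 12 = \frac{1}{\frac{23}{2}} \cdot 12 = \frac{2}{23} \cdot 12 = \frac{24}{23}$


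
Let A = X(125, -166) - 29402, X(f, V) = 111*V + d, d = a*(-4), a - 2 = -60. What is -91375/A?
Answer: 91375/47596 ≈ 1.9198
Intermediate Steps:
a = -58 (a = 2 - 60 = -58)
d = 232 (d = -58*(-4) = 232)
X(f, V) = 232 + 111*V (X(f, V) = 111*V + 232 = 232 + 111*V)
A = -47596 (A = (232 + 111*(-166)) - 29402 = (232 - 18426) - 29402 = -18194 - 29402 = -47596)
-91375/A = -91375/(-47596) = -91375*(-1/47596) = 91375/47596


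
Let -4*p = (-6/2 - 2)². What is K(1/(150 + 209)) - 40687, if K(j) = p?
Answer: -162773/4 ≈ -40693.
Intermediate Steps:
p = -25/4 (p = -(-6/2 - 2)²/4 = -(-6*½ - 2)²/4 = -(-3 - 2)²/4 = -¼*(-5)² = -¼*25 = -25/4 ≈ -6.2500)
K(j) = -25/4
K(1/(150 + 209)) - 40687 = -25/4 - 40687 = -162773/4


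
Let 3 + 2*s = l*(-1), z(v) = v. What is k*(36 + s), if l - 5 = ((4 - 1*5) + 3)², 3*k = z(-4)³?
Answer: -640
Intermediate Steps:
k = -64/3 (k = (⅓)*(-4)³ = (⅓)*(-64) = -64/3 ≈ -21.333)
l = 9 (l = 5 + ((4 - 1*5) + 3)² = 5 + ((4 - 5) + 3)² = 5 + (-1 + 3)² = 5 + 2² = 5 + 4 = 9)
s = -6 (s = -3/2 + (9*(-1))/2 = -3/2 + (½)*(-9) = -3/2 - 9/2 = -6)
k*(36 + s) = -64*(36 - 6)/3 = -64/3*30 = -640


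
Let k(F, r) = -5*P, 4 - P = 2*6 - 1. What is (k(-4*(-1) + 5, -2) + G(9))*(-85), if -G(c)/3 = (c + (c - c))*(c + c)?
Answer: 38335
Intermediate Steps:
G(c) = -6*c² (G(c) = -3*(c + (c - c))*(c + c) = -3*(c + 0)*2*c = -3*c*2*c = -6*c²)
P = -7 (P = 4 - (2*6 - 1) = 4 - (12 - 1) = 4 - 1*11 = 4 - 11 = -7)
k(F, r) = 35 (k(F, r) = -5*(-7) = 35)
(k(-4*(-1) + 5, -2) + G(9))*(-85) = (35 - 6*9²)*(-85) = (35 - 6*81)*(-85) = (35 - 486)*(-85) = -451*(-85) = 38335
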